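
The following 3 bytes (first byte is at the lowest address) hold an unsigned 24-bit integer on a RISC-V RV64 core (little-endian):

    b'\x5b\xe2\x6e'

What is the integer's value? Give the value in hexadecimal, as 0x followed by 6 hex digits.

Little-endian stores the least-significant byte at the lowest address.
Reassemble most-significant byte first: 6E E2 5B → 0x6EE25B.

0x6EE25B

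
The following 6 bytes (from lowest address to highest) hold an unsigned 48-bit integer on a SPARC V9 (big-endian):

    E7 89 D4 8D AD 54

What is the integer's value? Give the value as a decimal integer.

254579162590548

Big-endian: lowest address holds the most-significant byte.
The bytes are already most-significant first: 0xE789D48DAD54.
0xE789D48DAD54 = 254579162590548.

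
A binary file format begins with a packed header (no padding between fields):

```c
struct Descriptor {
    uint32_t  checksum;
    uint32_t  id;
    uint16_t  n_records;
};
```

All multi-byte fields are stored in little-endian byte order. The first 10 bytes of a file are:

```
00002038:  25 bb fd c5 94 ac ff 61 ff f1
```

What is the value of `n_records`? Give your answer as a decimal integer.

61951

`n_records` follows `checksum` (4 B), `id` (4 B), so it starts at offset 4 + 4 = 8 and occupies 2 bytes.
Bytes at offsets 8..9: FF F1.
In little-endian order the low byte comes first in memory.
Reassemble most-significant byte first: F1 FF → 0xF1FF.
0xF1FF = 61951.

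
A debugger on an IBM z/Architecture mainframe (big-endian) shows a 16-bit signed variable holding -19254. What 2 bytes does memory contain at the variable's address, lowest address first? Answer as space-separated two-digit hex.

B4 CA

Two's complement of -19254 in 16 bits: 19254 = 0x4B36; invert → 0xB4C9; add 1 → 0xB4CA.
Split into bytes (most-significant first): B4 CA.
In big-endian order the high byte comes first in memory.
So the memory order matches the most-significant-first order: B4 CA.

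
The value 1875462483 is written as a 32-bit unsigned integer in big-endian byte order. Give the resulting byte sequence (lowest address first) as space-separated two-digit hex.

6F C9 49 53

1875462483 in hexadecimal, padded to 32 bits, is 0x6FC94953.
Split into bytes (most-significant first): 6F C9 49 53.
Big-endian: lowest address holds the most-significant byte.
So the memory order matches the most-significant-first order: 6F C9 49 53.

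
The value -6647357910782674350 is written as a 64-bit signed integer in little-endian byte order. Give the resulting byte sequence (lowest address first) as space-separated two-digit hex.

Two's complement of -6647357910782674350 in 64 bits: 6647357910782674350 = 0x5C4028CCF71585AE; invert → 0xA3BFD73308EA7A51; add 1 → 0xA3BFD73308EA7A52.
Split into bytes (most-significant first): A3 BF D7 33 08 EA 7A 52.
In little-endian order the low byte comes first in memory.
So at ascending addresses the bytes are 52 7A EA 08 33 D7 BF A3.

52 7A EA 08 33 D7 BF A3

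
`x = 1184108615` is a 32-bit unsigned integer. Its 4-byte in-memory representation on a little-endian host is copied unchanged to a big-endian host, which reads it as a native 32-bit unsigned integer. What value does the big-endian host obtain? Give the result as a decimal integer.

1192268870

1184108615 in 32-bit hexadecimal is 0x46941047.
Stored little-endian, the bytes at ascending addresses are 47 10 94 46.
Read back as big-endian, the last byte is least significant, giving 0x47109446.
0x47109446 = 1192268870.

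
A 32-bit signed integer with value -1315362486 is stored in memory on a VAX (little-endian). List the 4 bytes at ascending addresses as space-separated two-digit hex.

4A 29 99 B1

Two's complement of -1315362486 in 32 bits: 1315362486 = 0x4E66D6B6; invert → 0xB1992949; add 1 → 0xB199294A.
Split into bytes (most-significant first): B1 99 29 4A.
Little-endian: lowest address holds the least-significant byte.
So at ascending addresses the bytes are 4A 29 99 B1.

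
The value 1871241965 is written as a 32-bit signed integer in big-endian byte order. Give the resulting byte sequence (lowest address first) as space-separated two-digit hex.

1871241965 in hexadecimal, padded to 32 bits, is 0x6F88E2ED.
Split into bytes (most-significant first): 6F 88 E2 ED.
In big-endian order the high byte comes first in memory.
So the memory order matches the most-significant-first order: 6F 88 E2 ED.

6F 88 E2 ED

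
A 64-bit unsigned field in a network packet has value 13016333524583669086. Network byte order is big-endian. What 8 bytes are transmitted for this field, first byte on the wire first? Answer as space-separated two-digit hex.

13016333524583669086 in hexadecimal, padded to 64 bits, is 0xB4A34E608AD15D5E.
Split into bytes (most-significant first): B4 A3 4E 60 8A D1 5D 5E.
In big-endian order the high byte comes first in memory.
So the memory order matches the most-significant-first order: B4 A3 4E 60 8A D1 5D 5E.

B4 A3 4E 60 8A D1 5D 5E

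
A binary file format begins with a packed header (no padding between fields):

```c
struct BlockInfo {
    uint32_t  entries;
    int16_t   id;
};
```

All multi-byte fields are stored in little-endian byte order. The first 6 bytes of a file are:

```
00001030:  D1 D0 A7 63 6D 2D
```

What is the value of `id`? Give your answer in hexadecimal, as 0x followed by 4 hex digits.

`id` follows `entries` (4 bytes), so it starts at byte offset 4 and occupies 2 bytes.
Bytes at offsets 4..5: 6D 2D.
Little-endian stores the least-significant byte at the lowest address.
Reassemble most-significant byte first: 2D 6D → 0x2D6D.

0x2D6D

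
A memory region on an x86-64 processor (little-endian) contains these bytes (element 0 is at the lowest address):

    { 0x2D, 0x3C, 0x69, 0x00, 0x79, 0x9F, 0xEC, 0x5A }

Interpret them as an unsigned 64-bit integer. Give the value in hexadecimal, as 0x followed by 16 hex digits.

0x5AEC9F7900693C2D

Little-endian: lowest address holds the least-significant byte.
Reassemble most-significant byte first: 5A EC 9F 79 00 69 3C 2D → 0x5AEC9F7900693C2D.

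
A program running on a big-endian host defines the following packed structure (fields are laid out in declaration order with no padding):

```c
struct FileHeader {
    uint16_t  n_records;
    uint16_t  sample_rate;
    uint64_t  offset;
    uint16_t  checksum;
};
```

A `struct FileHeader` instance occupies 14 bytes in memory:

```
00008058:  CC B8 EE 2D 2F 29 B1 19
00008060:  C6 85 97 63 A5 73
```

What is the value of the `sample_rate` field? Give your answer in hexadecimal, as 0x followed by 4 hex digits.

`sample_rate` follows `n_records` (2 bytes), so it starts at byte offset 2 and occupies 2 bytes.
Bytes at offsets 2..3: EE 2D.
Big-endian: lowest address holds the most-significant byte.
The bytes are already most-significant first: 0xEE2D.

0xEE2D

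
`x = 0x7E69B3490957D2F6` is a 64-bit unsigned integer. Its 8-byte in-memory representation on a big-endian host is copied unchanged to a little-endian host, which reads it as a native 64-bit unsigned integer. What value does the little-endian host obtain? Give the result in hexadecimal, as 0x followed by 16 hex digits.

0xF6D2570949B3697E

Stored big-endian, the bytes at ascending addresses are 7E 69 B3 49 09 57 D2 F6.
Read back as little-endian, the first byte is least significant, giving 0xF6D2570949B3697E.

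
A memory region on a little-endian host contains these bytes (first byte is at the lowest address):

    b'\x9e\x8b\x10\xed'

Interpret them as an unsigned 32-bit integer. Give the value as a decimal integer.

In little-endian order the low byte comes first in memory.
Reassemble most-significant byte first: ED 10 8B 9E → 0xED108B9E.
0xED108B9E = 3977284510.

3977284510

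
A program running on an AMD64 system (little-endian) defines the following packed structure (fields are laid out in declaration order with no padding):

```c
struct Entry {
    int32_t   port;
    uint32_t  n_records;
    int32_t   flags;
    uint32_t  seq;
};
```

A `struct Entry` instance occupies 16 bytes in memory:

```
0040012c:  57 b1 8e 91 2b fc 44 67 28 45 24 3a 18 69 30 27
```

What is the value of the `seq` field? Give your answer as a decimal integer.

`seq` follows `port` (4 B), `n_records` (4 B), `flags` (4 B), so it starts at offset 4 + 4 + 4 = 12 and occupies 4 bytes.
Bytes at offsets 12..15: 18 69 30 27.
Little-endian stores the least-significant byte at the lowest address.
Reassemble most-significant byte first: 27 30 69 18 → 0x27306918.
0x27306918 = 657484056.

657484056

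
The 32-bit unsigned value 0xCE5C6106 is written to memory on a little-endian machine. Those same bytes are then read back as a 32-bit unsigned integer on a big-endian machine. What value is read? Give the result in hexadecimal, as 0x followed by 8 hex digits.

0x06615CCE

Stored little-endian, the bytes at ascending addresses are 06 61 5C CE.
Read back as big-endian, the last byte is least significant, giving 0x06615CCE.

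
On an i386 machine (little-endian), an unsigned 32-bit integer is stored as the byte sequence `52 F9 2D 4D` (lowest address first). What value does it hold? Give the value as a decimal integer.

Little-endian: lowest address holds the least-significant byte.
Reassemble most-significant byte first: 4D 2D F9 52 → 0x4D2DF952.
0x4D2DF952 = 1294858578.

1294858578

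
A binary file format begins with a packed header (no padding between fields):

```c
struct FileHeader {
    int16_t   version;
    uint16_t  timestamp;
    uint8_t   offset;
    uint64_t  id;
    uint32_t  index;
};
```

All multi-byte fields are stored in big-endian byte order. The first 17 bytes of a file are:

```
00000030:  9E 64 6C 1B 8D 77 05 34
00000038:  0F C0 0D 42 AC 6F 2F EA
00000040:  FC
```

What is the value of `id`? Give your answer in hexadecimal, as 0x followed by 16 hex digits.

`id` follows `version` (2 B), `timestamp` (2 B), `offset` (1 B), so it starts at offset 2 + 2 + 1 = 5 and occupies 8 bytes.
Bytes at offsets 5..12: 77 05 34 0F C0 0D 42 AC.
Big-endian: lowest address holds the most-significant byte.
The bytes are already most-significant first: 0x7705340FC00D42AC.

0x7705340FC00D42AC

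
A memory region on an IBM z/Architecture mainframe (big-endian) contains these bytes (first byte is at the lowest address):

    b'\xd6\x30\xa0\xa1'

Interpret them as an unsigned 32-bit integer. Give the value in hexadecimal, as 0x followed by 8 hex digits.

Big-endian: lowest address holds the most-significant byte.
The bytes are already most-significant first: 0xD630A0A1.

0xD630A0A1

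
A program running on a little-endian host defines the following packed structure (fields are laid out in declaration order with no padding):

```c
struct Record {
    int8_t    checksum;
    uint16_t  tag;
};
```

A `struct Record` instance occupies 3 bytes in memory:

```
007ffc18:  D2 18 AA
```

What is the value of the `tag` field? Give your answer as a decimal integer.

43544

`tag` follows `checksum` (1 byte), so it starts at byte offset 1 and occupies 2 bytes.
Bytes at offsets 1..2: 18 AA.
In little-endian order the low byte comes first in memory.
Reassemble most-significant byte first: AA 18 → 0xAA18.
0xAA18 = 43544.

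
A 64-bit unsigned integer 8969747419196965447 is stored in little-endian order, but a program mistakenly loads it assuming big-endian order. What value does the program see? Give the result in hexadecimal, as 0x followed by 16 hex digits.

8969747419196965447 in 64-bit hexadecimal is 0x7C7AF1C106364247.
Stored little-endian, the bytes at ascending addresses are 47 42 36 06 C1 F1 7A 7C.
Read back as big-endian, the last byte is least significant, giving 0x47423606C1F17A7C.

0x47423606C1F17A7C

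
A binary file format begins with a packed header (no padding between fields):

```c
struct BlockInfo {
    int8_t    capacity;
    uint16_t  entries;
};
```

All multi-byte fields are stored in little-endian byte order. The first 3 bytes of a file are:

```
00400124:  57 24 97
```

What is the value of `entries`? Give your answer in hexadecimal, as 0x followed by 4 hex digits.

`entries` follows `capacity` (1 byte), so it starts at byte offset 1 and occupies 2 bytes.
Bytes at offsets 1..2: 24 97.
In little-endian order the low byte comes first in memory.
Reassemble most-significant byte first: 97 24 → 0x9724.

0x9724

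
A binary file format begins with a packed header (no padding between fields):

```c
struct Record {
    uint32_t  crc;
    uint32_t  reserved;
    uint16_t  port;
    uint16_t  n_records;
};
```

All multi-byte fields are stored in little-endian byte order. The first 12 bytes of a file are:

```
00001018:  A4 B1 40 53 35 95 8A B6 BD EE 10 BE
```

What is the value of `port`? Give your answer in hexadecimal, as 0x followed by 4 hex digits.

`port` follows `crc` (4 B), `reserved` (4 B), so it starts at offset 4 + 4 = 8 and occupies 2 bytes.
Bytes at offsets 8..9: BD EE.
Little-endian: lowest address holds the least-significant byte.
Reassemble most-significant byte first: EE BD → 0xEEBD.

0xEEBD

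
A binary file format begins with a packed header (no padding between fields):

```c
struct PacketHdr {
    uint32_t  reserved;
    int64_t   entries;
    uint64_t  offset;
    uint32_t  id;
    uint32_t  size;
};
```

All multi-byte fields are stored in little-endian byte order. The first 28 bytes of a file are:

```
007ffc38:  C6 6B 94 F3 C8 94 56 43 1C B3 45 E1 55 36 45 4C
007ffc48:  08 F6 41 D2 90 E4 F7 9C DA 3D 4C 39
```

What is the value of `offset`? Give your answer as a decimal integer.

`offset` follows `reserved` (4 B), `entries` (8 B), so it starts at offset 4 + 8 = 12 and occupies 8 bytes.
Bytes at offsets 12..19: 55 36 45 4C 08 F6 41 D2.
Little-endian stores the least-significant byte at the lowest address.
Reassemble most-significant byte first: D2 41 F6 08 4C 45 36 55 → 0xD241F6084C453655.
0xD241F6084C453655 = 15150661136950834773.

15150661136950834773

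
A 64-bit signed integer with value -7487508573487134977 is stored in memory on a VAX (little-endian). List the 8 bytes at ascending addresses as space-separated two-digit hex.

Two's complement of -7487508573487134977 in 64 bits: 7487508573487134977 = 0x67E8F96087647901; invert → 0x9817069F789B86FE; add 1 → 0x9817069F789B86FF.
Split into bytes (most-significant first): 98 17 06 9F 78 9B 86 FF.
Little-endian stores the least-significant byte at the lowest address.
So at ascending addresses the bytes are FF 86 9B 78 9F 06 17 98.

FF 86 9B 78 9F 06 17 98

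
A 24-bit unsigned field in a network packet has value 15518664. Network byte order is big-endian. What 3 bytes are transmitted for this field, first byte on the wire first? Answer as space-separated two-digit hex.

15518664 in hexadecimal, padded to 24 bits, is 0xECCBC8.
Split into bytes (most-significant first): EC CB C8.
Big-endian: lowest address holds the most-significant byte.
So the memory order matches the most-significant-first order: EC CB C8.

EC CB C8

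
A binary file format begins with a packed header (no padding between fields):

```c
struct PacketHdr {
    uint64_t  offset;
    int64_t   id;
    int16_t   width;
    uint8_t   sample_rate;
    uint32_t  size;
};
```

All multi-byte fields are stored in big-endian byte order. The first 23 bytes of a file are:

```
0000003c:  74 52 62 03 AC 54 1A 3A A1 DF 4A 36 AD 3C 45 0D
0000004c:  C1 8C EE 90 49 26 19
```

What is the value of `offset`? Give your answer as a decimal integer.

8381869624405531194

`offset` is the first field, at byte offset 0, occupying 8 bytes.
Bytes at offsets 0..7: 74 52 62 03 AC 54 1A 3A.
In big-endian order the high byte comes first in memory.
The bytes are already most-significant first: 0x74526203AC541A3A.
0x74526203AC541A3A = 8381869624405531194.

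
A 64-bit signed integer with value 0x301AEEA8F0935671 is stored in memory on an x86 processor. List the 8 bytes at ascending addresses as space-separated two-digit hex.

Split into bytes (most-significant first): 30 1A EE A8 F0 93 56 71.
In little-endian order the low byte comes first in memory.
So at ascending addresses the bytes are 71 56 93 F0 A8 EE 1A 30.

71 56 93 F0 A8 EE 1A 30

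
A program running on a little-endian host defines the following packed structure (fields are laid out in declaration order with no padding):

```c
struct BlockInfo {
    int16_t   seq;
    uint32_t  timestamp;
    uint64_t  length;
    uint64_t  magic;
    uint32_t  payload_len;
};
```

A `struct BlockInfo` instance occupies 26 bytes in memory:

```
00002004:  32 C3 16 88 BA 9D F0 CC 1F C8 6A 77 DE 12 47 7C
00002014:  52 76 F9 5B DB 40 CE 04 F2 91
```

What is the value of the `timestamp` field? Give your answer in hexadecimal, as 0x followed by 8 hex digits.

`timestamp` follows `seq` (2 bytes), so it starts at byte offset 2 and occupies 4 bytes.
Bytes at offsets 2..5: 16 88 BA 9D.
Little-endian: lowest address holds the least-significant byte.
Reassemble most-significant byte first: 9D BA 88 16 → 0x9DBA8816.

0x9DBA8816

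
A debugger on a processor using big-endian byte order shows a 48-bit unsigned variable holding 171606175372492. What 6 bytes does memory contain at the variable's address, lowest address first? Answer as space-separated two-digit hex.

9C 13 2D 1F D4 CC

171606175372492 in hexadecimal, padded to 48 bits, is 0x9C132D1FD4CC.
Split into bytes (most-significant first): 9C 13 2D 1F D4 CC.
Big-endian: lowest address holds the most-significant byte.
So the memory order matches the most-significant-first order: 9C 13 2D 1F D4 CC.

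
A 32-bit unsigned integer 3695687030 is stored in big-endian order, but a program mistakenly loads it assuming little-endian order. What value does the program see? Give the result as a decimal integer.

3695687030 in 32-bit hexadecimal is 0xDC47B576.
Stored big-endian, the bytes at ascending addresses are DC 47 B5 76.
Read back as little-endian, the first byte is least significant, giving 0x76B547DC.
0x76B547DC = 1991591900.

1991591900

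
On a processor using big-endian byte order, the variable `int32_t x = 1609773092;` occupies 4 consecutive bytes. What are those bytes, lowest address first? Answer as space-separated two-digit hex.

1609773092 in hexadecimal, padded to 32 bits, is 0x5FF33024.
Split into bytes (most-significant first): 5F F3 30 24.
In big-endian order the high byte comes first in memory.
So the memory order matches the most-significant-first order: 5F F3 30 24.

5F F3 30 24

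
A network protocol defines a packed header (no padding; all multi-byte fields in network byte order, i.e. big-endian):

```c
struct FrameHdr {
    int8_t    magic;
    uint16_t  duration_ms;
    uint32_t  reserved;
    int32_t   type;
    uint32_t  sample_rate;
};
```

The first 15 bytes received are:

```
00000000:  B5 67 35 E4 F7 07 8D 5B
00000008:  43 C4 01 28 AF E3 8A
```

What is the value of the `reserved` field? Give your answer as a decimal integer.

3841394573

`reserved` follows `magic` (1 B), `duration_ms` (2 B), so it starts at offset 1 + 2 = 3 and occupies 4 bytes.
Bytes at offsets 3..6: E4 F7 07 8D.
In big-endian order the high byte comes first in memory.
The bytes are already most-significant first: 0xE4F7078D.
0xE4F7078D = 3841394573.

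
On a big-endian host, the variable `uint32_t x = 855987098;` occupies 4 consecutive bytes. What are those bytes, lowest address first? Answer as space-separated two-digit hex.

855987098 in hexadecimal, padded to 32 bits, is 0x3305539A.
Split into bytes (most-significant first): 33 05 53 9A.
In big-endian order the high byte comes first in memory.
So the memory order matches the most-significant-first order: 33 05 53 9A.

33 05 53 9A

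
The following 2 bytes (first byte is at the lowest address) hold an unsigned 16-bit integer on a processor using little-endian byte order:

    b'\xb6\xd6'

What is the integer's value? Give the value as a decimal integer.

Little-endian: lowest address holds the least-significant byte.
Reassemble most-significant byte first: D6 B6 → 0xD6B6.
0xD6B6 = 54966.

54966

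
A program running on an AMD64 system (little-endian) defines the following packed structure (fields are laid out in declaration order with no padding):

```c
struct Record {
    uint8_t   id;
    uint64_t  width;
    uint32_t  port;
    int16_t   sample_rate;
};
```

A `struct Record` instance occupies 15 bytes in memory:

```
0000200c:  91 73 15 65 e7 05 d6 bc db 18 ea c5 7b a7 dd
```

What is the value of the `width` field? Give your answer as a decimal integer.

`width` follows `id` (1 byte), so it starts at byte offset 1 and occupies 8 bytes.
Bytes at offsets 1..8: 73 15 65 E7 05 D6 BC DB.
Little-endian stores the least-significant byte at the lowest address.
Reassemble most-significant byte first: DB BC D6 05 E7 65 15 73 → 0xDBBCD605E7651573.
0xDBBCD605E7651573 = 15833765710773163379.

15833765710773163379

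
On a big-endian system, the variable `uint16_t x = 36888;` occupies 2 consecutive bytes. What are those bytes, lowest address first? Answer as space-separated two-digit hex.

90 18

36888 in hexadecimal, padded to 16 bits, is 0x9018.
Split into bytes (most-significant first): 90 18.
Big-endian: lowest address holds the most-significant byte.
So the memory order matches the most-significant-first order: 90 18.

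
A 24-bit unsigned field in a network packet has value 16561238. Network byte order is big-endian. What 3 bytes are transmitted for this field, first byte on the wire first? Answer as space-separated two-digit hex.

16561238 in hexadecimal, padded to 24 bits, is 0xFCB456.
Split into bytes (most-significant first): FC B4 56.
Big-endian stores the most-significant byte at the lowest address.
So the memory order matches the most-significant-first order: FC B4 56.

FC B4 56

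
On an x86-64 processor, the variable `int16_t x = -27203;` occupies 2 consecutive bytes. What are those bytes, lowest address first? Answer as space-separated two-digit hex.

BD 95

Two's complement of -27203 in 16 bits: 27203 = 0x6A43; invert → 0x95BC; add 1 → 0x95BD.
Split into bytes (most-significant first): 95 BD.
In little-endian order the low byte comes first in memory.
So at ascending addresses the bytes are BD 95.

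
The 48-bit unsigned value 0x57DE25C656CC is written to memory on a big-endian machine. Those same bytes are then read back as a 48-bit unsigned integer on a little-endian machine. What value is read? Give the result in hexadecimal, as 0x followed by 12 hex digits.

0xCC56C625DE57

Stored big-endian, the bytes at ascending addresses are 57 DE 25 C6 56 CC.
Read back as little-endian, the first byte is least significant, giving 0xCC56C625DE57.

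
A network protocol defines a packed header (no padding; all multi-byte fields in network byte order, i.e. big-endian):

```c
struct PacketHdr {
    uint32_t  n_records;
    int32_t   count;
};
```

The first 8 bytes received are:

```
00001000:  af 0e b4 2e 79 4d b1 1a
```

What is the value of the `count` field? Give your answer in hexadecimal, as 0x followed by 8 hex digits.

`count` follows `n_records` (4 bytes), so it starts at byte offset 4 and occupies 4 bytes.
Bytes at offsets 4..7: 79 4D B1 1A.
Big-endian stores the most-significant byte at the lowest address.
The bytes are already most-significant first: 0x794DB11A.

0x794DB11A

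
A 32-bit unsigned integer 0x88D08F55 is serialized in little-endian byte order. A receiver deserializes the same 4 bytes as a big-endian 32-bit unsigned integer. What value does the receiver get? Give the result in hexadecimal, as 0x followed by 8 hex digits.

Stored little-endian, the bytes at ascending addresses are 55 8F D0 88.
Read back as big-endian, the last byte is least significant, giving 0x558FD088.

0x558FD088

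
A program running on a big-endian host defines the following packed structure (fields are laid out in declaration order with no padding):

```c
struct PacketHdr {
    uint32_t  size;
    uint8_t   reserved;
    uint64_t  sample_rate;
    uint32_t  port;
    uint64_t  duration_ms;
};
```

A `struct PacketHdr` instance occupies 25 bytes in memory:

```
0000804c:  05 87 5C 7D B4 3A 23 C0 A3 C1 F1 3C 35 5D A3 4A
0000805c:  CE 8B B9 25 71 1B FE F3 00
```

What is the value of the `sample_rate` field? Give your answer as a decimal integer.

`sample_rate` follows `size` (4 B), `reserved` (1 B), so it starts at offset 4 + 1 = 5 and occupies 8 bytes.
Bytes at offsets 5..12: 3A 23 C0 A3 C1 F1 3C 35.
Big-endian: lowest address holds the most-significant byte.
The bytes are already most-significant first: 0x3A23C0A3C1F13C35.
0x3A23C0A3C1F13C35 = 4189403887950707765.

4189403887950707765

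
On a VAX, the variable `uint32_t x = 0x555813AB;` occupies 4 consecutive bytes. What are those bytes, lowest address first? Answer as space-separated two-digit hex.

AB 13 58 55

Split into bytes (most-significant first): 55 58 13 AB.
Little-endian stores the least-significant byte at the lowest address.
So at ascending addresses the bytes are AB 13 58 55.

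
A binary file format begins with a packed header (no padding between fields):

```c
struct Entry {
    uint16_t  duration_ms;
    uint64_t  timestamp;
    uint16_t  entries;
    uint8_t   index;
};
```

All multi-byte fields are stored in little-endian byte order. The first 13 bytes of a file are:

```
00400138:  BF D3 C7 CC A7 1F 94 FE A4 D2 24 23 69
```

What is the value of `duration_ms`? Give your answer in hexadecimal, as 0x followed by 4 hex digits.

`duration_ms` is the first field, at byte offset 0, occupying 2 bytes.
Bytes at offsets 0..1: BF D3.
Little-endian: lowest address holds the least-significant byte.
Reassemble most-significant byte first: D3 BF → 0xD3BF.

0xD3BF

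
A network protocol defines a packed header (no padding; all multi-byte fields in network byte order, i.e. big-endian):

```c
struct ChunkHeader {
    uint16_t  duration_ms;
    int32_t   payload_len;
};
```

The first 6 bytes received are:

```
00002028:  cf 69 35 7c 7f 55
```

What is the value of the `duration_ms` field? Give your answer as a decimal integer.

`duration_ms` is the first field, at byte offset 0, occupying 2 bytes.
Bytes at offsets 0..1: CF 69.
Big-endian stores the most-significant byte at the lowest address.
The bytes are already most-significant first: 0xCF69.
0xCF69 = 53097.

53097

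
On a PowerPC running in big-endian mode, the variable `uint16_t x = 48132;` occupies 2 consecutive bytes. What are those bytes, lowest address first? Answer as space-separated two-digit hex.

BC 04

48132 in hexadecimal, padded to 16 bits, is 0xBC04.
Split into bytes (most-significant first): BC 04.
Big-endian: lowest address holds the most-significant byte.
So the memory order matches the most-significant-first order: BC 04.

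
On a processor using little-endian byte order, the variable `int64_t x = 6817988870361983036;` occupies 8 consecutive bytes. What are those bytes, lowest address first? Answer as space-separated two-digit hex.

3C 28 7E 1C C1 5C 9E 5E

6817988870361983036 in hexadecimal, padded to 64 bits, is 0x5E9E5CC11C7E283C.
Split into bytes (most-significant first): 5E 9E 5C C1 1C 7E 28 3C.
Little-endian stores the least-significant byte at the lowest address.
So at ascending addresses the bytes are 3C 28 7E 1C C1 5C 9E 5E.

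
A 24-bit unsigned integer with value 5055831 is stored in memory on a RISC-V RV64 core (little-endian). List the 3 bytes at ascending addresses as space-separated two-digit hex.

57 25 4D

5055831 in hexadecimal, padded to 24 bits, is 0x4D2557.
Split into bytes (most-significant first): 4D 25 57.
Little-endian: lowest address holds the least-significant byte.
So at ascending addresses the bytes are 57 25 4D.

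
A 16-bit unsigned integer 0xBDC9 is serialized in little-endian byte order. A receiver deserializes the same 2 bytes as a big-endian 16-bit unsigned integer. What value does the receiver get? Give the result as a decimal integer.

51645

Stored little-endian, the bytes at ascending addresses are C9 BD.
Read back as big-endian, the last byte is least significant, giving 0xC9BD.
0xC9BD = 51645.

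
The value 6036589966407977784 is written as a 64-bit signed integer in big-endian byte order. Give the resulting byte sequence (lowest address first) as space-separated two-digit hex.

6036589966407977784 in hexadecimal, padded to 64 bits, is 0x53C646975A6F4B38.
Split into bytes (most-significant first): 53 C6 46 97 5A 6F 4B 38.
In big-endian order the high byte comes first in memory.
So the memory order matches the most-significant-first order: 53 C6 46 97 5A 6F 4B 38.

53 C6 46 97 5A 6F 4B 38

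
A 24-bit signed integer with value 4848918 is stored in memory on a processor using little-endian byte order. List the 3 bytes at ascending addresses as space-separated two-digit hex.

16 FD 49

4848918 in hexadecimal, padded to 24 bits, is 0x49FD16.
Split into bytes (most-significant first): 49 FD 16.
Little-endian: lowest address holds the least-significant byte.
So at ascending addresses the bytes are 16 FD 49.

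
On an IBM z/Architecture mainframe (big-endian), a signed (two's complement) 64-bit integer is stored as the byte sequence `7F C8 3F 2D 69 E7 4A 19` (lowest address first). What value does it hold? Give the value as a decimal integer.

Big-endian stores the most-significant byte at the lowest address.
The bytes are already most-significant first: 0x7FC83F2D69E74A19.
0x7FC83F2D69E74A19 = 9207678902441822745.

9207678902441822745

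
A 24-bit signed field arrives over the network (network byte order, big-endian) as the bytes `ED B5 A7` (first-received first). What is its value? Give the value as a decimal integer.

Big-endian: lowest address holds the most-significant byte.
The bytes are already most-significant first: 0xEDB5A7.
Top bit is set, so as a signed 24-bit value this is 0xEDB5A7 − 2^24 = -1198681.

-1198681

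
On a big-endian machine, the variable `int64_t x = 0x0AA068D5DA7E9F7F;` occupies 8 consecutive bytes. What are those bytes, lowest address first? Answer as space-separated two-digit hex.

0A A0 68 D5 DA 7E 9F 7F

Split into bytes (most-significant first): 0A A0 68 D5 DA 7E 9F 7F.
Big-endian: lowest address holds the most-significant byte.
So the memory order matches the most-significant-first order: 0A A0 68 D5 DA 7E 9F 7F.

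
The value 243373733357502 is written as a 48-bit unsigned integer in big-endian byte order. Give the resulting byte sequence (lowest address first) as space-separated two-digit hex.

243373733357502 in hexadecimal, padded to 48 bits, is 0xDD58DCECA7BE.
Split into bytes (most-significant first): DD 58 DC EC A7 BE.
In big-endian order the high byte comes first in memory.
So the memory order matches the most-significant-first order: DD 58 DC EC A7 BE.

DD 58 DC EC A7 BE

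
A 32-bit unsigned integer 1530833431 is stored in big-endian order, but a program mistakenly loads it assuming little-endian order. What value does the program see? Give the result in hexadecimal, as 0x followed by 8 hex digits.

0x17AA3E5B

1530833431 in 32-bit hexadecimal is 0x5B3EAA17.
Stored big-endian, the bytes at ascending addresses are 5B 3E AA 17.
Read back as little-endian, the first byte is least significant, giving 0x17AA3E5B.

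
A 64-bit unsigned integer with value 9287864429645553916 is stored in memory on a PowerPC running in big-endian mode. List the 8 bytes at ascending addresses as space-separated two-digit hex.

9287864429645553916 in hexadecimal, padded to 64 bits, is 0x80E51F7D530260FC.
Split into bytes (most-significant first): 80 E5 1F 7D 53 02 60 FC.
Big-endian: lowest address holds the most-significant byte.
So the memory order matches the most-significant-first order: 80 E5 1F 7D 53 02 60 FC.

80 E5 1F 7D 53 02 60 FC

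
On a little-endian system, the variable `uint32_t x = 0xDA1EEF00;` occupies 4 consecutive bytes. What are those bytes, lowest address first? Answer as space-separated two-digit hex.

Split into bytes (most-significant first): DA 1E EF 00.
Little-endian: lowest address holds the least-significant byte.
So at ascending addresses the bytes are 00 EF 1E DA.

00 EF 1E DA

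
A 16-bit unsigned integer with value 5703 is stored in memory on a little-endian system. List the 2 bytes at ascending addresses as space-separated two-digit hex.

47 16

5703 in hexadecimal, padded to 16 bits, is 0x1647.
Split into bytes (most-significant first): 16 47.
Little-endian: lowest address holds the least-significant byte.
So at ascending addresses the bytes are 47 16.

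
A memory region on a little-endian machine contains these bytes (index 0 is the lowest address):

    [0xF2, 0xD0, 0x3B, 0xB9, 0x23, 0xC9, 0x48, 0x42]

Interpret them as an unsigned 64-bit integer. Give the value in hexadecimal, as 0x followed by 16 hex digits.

0x4248C923B93BD0F2

Little-endian: lowest address holds the least-significant byte.
Reassemble most-significant byte first: 42 48 C9 23 B9 3B D0 F2 → 0x4248C923B93BD0F2.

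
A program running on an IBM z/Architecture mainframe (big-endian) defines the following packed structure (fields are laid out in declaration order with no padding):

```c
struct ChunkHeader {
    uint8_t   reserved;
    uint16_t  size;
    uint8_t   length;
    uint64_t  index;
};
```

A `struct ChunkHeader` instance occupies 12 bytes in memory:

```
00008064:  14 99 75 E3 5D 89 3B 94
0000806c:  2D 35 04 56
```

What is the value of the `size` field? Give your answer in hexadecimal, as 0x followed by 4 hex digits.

0x9975

`size` follows `reserved` (1 byte), so it starts at byte offset 1 and occupies 2 bytes.
Bytes at offsets 1..2: 99 75.
Big-endian: lowest address holds the most-significant byte.
The bytes are already most-significant first: 0x9975.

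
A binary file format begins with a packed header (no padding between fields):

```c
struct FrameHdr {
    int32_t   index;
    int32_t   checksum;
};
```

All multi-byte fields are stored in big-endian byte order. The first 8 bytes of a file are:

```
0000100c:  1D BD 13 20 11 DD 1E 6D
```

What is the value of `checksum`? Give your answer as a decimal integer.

299703917

`checksum` follows `index` (4 bytes), so it starts at byte offset 4 and occupies 4 bytes.
Bytes at offsets 4..7: 11 DD 1E 6D.
Big-endian stores the most-significant byte at the lowest address.
The bytes are already most-significant first: 0x11DD1E6D.
0x11DD1E6D = 299703917.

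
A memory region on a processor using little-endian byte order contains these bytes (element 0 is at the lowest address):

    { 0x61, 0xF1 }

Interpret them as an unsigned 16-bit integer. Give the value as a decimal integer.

61793

Little-endian: lowest address holds the least-significant byte.
Reassemble most-significant byte first: F1 61 → 0xF161.
0xF161 = 61793.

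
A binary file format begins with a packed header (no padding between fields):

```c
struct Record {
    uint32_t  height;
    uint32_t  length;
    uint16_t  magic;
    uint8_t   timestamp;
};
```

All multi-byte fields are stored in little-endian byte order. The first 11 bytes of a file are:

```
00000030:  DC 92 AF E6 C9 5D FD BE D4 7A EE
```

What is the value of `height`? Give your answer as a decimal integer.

3870266076

`height` is the first field, at byte offset 0, occupying 4 bytes.
Bytes at offsets 0..3: DC 92 AF E6.
Little-endian stores the least-significant byte at the lowest address.
Reassemble most-significant byte first: E6 AF 92 DC → 0xE6AF92DC.
0xE6AF92DC = 3870266076.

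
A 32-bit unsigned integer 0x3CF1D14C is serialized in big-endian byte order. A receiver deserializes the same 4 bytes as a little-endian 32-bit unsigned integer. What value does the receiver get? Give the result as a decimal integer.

1288827196

Stored big-endian, the bytes at ascending addresses are 3C F1 D1 4C.
Read back as little-endian, the first byte is least significant, giving 0x4CD1F13C.
0x4CD1F13C = 1288827196.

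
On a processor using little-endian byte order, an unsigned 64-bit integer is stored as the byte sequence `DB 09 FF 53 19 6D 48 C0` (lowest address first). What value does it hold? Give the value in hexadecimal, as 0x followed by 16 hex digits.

0xC0486D1953FF09DB

In little-endian order the low byte comes first in memory.
Reassemble most-significant byte first: C0 48 6D 19 53 FF 09 DB → 0xC0486D1953FF09DB.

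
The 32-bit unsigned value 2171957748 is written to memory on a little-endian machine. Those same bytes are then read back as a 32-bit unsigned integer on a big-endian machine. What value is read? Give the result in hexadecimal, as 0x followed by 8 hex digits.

2171957748 in 32-bit hexadecimal is 0x817571F4.
Stored little-endian, the bytes at ascending addresses are F4 71 75 81.
Read back as big-endian, the last byte is least significant, giving 0xF4717581.

0xF4717581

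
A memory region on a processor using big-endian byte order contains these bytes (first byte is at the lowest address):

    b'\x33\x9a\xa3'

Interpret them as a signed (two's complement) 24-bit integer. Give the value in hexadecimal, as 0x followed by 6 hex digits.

0x339AA3

In big-endian order the high byte comes first in memory.
The bytes are already most-significant first: 0x339AA3.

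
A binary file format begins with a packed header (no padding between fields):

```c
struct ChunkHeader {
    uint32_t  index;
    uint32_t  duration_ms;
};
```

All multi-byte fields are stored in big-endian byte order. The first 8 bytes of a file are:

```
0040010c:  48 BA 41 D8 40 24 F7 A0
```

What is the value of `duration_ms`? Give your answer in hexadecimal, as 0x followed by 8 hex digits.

0x4024F7A0

`duration_ms` follows `index` (4 bytes), so it starts at byte offset 4 and occupies 4 bytes.
Bytes at offsets 4..7: 40 24 F7 A0.
Big-endian: lowest address holds the most-significant byte.
The bytes are already most-significant first: 0x4024F7A0.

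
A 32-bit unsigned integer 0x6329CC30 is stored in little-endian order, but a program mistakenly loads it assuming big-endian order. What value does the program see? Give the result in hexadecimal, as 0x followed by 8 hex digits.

Stored little-endian, the bytes at ascending addresses are 30 CC 29 63.
Read back as big-endian, the last byte is least significant, giving 0x30CC2963.

0x30CC2963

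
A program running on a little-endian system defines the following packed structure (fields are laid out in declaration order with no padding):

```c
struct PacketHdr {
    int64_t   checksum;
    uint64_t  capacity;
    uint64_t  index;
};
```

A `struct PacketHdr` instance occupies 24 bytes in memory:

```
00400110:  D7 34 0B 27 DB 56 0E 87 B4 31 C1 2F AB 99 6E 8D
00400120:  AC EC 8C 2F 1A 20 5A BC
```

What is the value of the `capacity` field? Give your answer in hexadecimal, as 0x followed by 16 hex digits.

`capacity` follows `checksum` (8 bytes), so it starts at byte offset 8 and occupies 8 bytes.
Bytes at offsets 8..15: B4 31 C1 2F AB 99 6E 8D.
In little-endian order the low byte comes first in memory.
Reassemble most-significant byte first: 8D 6E 99 AB 2F C1 31 B4 → 0x8D6E99AB2FC131B4.

0x8D6E99AB2FC131B4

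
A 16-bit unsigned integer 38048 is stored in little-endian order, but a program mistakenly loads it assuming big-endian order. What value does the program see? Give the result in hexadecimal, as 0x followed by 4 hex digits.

0xA094

38048 in 16-bit hexadecimal is 0x94A0.
Stored little-endian, the bytes at ascending addresses are A0 94.
Read back as big-endian, the last byte is least significant, giving 0xA094.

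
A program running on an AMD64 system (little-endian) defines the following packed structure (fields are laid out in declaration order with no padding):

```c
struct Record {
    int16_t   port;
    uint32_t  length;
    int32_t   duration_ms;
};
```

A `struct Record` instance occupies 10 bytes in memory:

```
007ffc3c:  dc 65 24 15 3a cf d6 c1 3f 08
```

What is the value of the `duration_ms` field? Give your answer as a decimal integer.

138396118

`duration_ms` follows `port` (2 B), `length` (4 B), so it starts at offset 2 + 4 = 6 and occupies 4 bytes.
Bytes at offsets 6..9: D6 C1 3F 08.
Little-endian: lowest address holds the least-significant byte.
Reassemble most-significant byte first: 08 3F C1 D6 → 0x083FC1D6.
0x083FC1D6 = 138396118.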